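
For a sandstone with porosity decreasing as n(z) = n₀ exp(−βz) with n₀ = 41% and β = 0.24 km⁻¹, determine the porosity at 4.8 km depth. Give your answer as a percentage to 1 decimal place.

13.0%

n = n₀·exp(−β·z) = 0.41 × exp(−0.24 × 4.8) = 0.41 × exp(−1.152)
  = 0.41 × 0.3160 = 0.1296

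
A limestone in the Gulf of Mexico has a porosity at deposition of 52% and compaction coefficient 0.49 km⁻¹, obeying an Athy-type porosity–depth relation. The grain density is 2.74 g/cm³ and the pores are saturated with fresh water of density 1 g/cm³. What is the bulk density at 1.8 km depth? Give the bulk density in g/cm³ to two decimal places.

Porosity at depth: φ = 0.52·exp(−0.49×1.8) = 0.52×0.4140 = 0.2153
Bulk density: ρ_b = (1−φ)ρ_g + φ·ρ_f = 0.7847×2.74 + 0.2153×1
       = 2.150 + 0.215 = 2.365 g/cm³

2.37 g/cm³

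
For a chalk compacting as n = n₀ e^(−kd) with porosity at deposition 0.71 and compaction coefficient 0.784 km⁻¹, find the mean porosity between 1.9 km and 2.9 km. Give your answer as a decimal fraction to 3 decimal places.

⟨n⟩ = (1/(d₂−d₁)) ∫ n₀ e^(−kd) dd = n₀·(e^(−k·d₁) − e^(−k·d₂)) / (k·(d₂−d₁))
e^(−0.784×1.9) = 0.2255; e^(−0.784×2.9) = 0.1029
⟨n⟩ = 0.71 × (0.2255 − 0.1029) / (0.784 × 1) = 0.71 × 0.1563 = 0.1110

0.111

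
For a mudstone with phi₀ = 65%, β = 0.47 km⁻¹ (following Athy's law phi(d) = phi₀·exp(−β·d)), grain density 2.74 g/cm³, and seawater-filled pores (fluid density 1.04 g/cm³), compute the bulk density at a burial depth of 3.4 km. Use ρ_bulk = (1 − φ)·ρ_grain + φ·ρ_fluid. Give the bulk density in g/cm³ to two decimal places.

2.52 g/cm³

Porosity at depth: phi = 0.65·exp(−0.47×3.4) = 0.65×0.2023 = 0.1315
Bulk density: ρ_b = (1−phi)ρ_g + phi·ρ_f = 0.8685×2.74 + 0.1315×1.04
       = 2.380 + 0.137 = 2.516 g/cm³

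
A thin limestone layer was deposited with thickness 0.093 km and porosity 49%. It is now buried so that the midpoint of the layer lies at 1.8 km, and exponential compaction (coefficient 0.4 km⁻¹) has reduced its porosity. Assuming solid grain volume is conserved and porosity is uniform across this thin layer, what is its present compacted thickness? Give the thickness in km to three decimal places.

Porosity at 1.8 km: n = 0.49·exp(−0.4×1.8) = 0.2385
Solid-volume conservation: h(1−n) = h₀(1−n₀) ⇒ h = h₀·(1−n₀)/(1−n)
h = 0.093 × (1 − 0.49)/(1 − 0.2385) = 0.093 × 0.6697 = 0.0623 km

0.062 km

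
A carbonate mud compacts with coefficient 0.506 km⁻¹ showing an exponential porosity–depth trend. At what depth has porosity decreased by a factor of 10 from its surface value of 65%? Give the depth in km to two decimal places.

4.55 km

φ/φ₀ = 1/10 ⇒ exp(−β·d) = 1/10 ⇒ d = ln(10) / β
d = 2.3026 / 0.506 = 4.551 km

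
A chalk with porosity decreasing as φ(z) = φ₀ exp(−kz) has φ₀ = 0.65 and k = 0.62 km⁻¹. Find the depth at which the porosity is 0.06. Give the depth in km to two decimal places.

Invert Athy's law: z = ln(φ₀/φ) / k
z = ln(0.65/0.06) / 0.62 = ln(10.83) / 0.62 = 2.3826 / 0.62 = 3.843 km

3.84 km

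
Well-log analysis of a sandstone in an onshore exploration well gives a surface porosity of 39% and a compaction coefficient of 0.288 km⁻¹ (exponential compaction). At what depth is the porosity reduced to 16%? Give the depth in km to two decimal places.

Invert Athy's law: Z = ln(n₀/n) / c
Z = ln(0.39/0.16) / 0.288 = ln(2.438) / 0.288 = 0.8910 / 0.288 = 3.094 km

3.09 km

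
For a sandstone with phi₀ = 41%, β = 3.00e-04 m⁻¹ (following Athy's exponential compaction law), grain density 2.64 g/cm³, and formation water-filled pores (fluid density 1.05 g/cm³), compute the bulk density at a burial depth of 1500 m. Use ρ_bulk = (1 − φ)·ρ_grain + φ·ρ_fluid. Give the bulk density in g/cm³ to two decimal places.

Working in km (1 km = 1000 m; β in km⁻¹ = β in m⁻¹ × 1000):
Porosity at depth: phi = 0.41·exp(−0.3×1.5) = 0.41×0.6376 = 0.2614
Bulk density: ρ_b = (1−phi)ρ_g + phi·ρ_f = 0.7386×2.64 + 0.2614×1.05
       = 1.950 + 0.274 = 2.224 g/cm³

2.22 g/cm³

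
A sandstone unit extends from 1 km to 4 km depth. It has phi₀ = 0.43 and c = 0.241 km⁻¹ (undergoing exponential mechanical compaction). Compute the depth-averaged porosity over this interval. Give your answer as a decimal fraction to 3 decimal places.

0.241

⟨phi⟩ = (1/(z₂−z₁)) ∫ phi₀ e^(−cz) dz = phi₀·(e^(−c·z₁) − e^(−c·z₂)) / (c·(z₂−z₁))
e^(−0.241×1) = 0.7858; e^(−0.241×4) = 0.3814
⟨phi⟩ = 0.43 × (0.7858 − 0.3814) / (0.241 × 3) = 0.43 × 0.5594 = 0.2406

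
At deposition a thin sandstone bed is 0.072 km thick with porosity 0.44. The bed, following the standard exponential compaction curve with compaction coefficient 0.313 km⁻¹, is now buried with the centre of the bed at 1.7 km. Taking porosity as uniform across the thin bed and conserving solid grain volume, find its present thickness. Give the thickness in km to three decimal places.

Porosity at 1.7 km: φ = 0.44·exp(−0.313×1.7) = 0.2584
Solid-volume conservation: h(1−φ) = h₀(1−φ₀) ⇒ h = h₀·(1−φ₀)/(1−φ)
h = 0.072 × (1 − 0.44)/(1 − 0.2584) = 0.072 × 0.7552 = 0.0544 km

0.054 km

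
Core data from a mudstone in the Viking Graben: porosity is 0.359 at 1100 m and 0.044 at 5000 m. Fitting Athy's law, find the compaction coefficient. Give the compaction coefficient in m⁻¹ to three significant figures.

0.000538 m⁻¹

Working in km (1 km = 1000 m; c in km⁻¹ = c in m⁻¹ × 1000):
Athy: n(d) = n₀ e^(−cd) ⇒ n₁/n₂ = e^{c(d₂−d₁)} ⇒ c = ln(n₁/n₂)/(d₂−d₁)
c = ln(0.359/0.044) / (5 − 1.1) = ln(8.159) / 3.9 = 2.0991 / 3.9 = 0.5382 km⁻¹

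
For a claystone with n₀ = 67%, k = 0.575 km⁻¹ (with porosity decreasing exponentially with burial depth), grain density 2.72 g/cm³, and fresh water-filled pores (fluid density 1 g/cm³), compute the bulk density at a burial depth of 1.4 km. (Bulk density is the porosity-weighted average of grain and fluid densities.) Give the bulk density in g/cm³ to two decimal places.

2.20 g/cm³

Porosity at depth: n = 0.67·exp(−0.575×1.4) = 0.67×0.4471 = 0.2995
Bulk density: ρ_b = (1−n)ρ_g + n·ρ_f = 0.7005×2.72 + 0.2995×1
       = 1.905 + 0.300 = 2.205 g/cm³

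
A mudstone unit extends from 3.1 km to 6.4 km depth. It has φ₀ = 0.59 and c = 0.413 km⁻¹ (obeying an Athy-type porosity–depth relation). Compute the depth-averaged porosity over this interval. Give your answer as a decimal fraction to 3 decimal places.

0.090

⟨φ⟩ = (1/(d₂−d₁)) ∫ φ₀ e^(−cd) dd = φ₀·(e^(−c·d₁) − e^(−c·d₂)) / (c·(d₂−d₁))
e^(−0.413×3.1) = 0.2780; e^(−0.413×6.4) = 0.0711
⟨φ⟩ = 0.59 × (0.2780 − 0.0711) / (0.413 × 3.3) = 0.59 × 0.1518 = 0.0895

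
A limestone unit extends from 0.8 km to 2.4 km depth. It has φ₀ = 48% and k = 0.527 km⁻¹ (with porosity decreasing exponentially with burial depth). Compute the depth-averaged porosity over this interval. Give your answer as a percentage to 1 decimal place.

21.3%

⟨φ⟩ = (1/(z₂−z₁)) ∫ φ₀ e^(−kz) dz = φ₀·(e^(−k·z₁) − e^(−k·z₂)) / (k·(z₂−z₁))
e^(−0.527×0.8) = 0.6560; e^(−0.527×2.4) = 0.2823
⟨φ⟩ = 0.48 × (0.6560 − 0.2823) / (0.527 × 1.6) = 0.48 × 0.4432 = 0.2127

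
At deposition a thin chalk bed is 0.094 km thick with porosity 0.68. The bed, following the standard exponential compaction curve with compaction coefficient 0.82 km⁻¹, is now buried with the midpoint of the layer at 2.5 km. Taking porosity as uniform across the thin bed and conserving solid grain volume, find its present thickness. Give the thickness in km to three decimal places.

Porosity at 2.5 km: phi = 0.68·exp(−0.82×2.5) = 0.0875
Solid-volume conservation: h(1−phi) = h₀(1−phi₀) ⇒ h = h₀·(1−phi₀)/(1−phi)
h = 0.094 × (1 − 0.68)/(1 − 0.0875) = 0.094 × 0.3507 = 0.0330 km

0.033 km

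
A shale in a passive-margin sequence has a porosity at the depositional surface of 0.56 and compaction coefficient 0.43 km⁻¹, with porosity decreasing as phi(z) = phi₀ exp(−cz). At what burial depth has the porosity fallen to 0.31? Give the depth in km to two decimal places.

Invert Athy's law: z = ln(phi₀/phi) / c
z = ln(0.56/0.31) / 0.43 = ln(1.806) / 0.43 = 0.5914 / 0.43 = 1.375 km

1.38 km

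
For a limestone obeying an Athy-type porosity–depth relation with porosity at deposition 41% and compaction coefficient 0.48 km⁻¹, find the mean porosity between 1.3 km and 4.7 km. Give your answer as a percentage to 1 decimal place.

⟨n⟩ = (1/(Z₂−Z₁)) ∫ n₀ e^(−βZ) dZ = n₀·(e^(−β·Z₁) − e^(−β·Z₂)) / (β·(Z₂−Z₁))
e^(−0.48×1.3) = 0.5358; e^(−0.48×4.7) = 0.1048
⟨n⟩ = 0.41 × (0.5358 − 0.1048) / (0.48 × 3.4) = 0.41 × 0.2641 = 0.1083

10.8%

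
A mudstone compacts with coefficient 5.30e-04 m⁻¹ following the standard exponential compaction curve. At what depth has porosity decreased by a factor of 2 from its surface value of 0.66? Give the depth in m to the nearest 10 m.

1310 m

Working in km (1 km = 1000 m; β in km⁻¹ = β in m⁻¹ × 1000):
n/n₀ = 1/2 ⇒ exp(−β·d) = 1/2 ⇒ d = ln(2) / β
d = 0.6931 / 0.53 = 1.308 km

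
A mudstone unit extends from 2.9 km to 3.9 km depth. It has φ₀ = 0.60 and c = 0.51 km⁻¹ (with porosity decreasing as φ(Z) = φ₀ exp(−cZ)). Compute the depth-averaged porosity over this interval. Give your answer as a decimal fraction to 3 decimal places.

0.107

⟨φ⟩ = (1/(Z₂−Z₁)) ∫ φ₀ e^(−cZ) dZ = φ₀·(e^(−c·Z₁) − e^(−c·Z₂)) / (c·(Z₂−Z₁))
e^(−0.51×2.9) = 0.2279; e^(−0.51×3.9) = 0.1368
⟨φ⟩ = 0.6 × (0.2279 − 0.1368) / (0.51 × 1) = 0.6 × 0.1785 = 0.1071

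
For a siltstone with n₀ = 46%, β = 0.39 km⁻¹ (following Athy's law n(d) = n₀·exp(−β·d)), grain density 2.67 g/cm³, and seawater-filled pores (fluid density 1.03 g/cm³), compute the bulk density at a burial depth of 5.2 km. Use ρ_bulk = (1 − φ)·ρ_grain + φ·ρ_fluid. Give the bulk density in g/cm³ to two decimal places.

Porosity at depth: n = 0.46·exp(−0.39×5.2) = 0.46×0.1316 = 0.0605
Bulk density: ρ_b = (1−n)ρ_g + n·ρ_f = 0.9395×2.67 + 0.0605×1.03
       = 2.508 + 0.062 = 2.571 g/cm³

2.57 g/cm³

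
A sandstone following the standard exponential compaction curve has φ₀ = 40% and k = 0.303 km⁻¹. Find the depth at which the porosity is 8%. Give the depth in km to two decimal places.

5.31 km

Invert Athy's law: Z = ln(φ₀/φ) / k
Z = ln(0.4/0.08) / 0.303 = ln(5) / 0.303 = 1.6094 / 0.303 = 5.312 km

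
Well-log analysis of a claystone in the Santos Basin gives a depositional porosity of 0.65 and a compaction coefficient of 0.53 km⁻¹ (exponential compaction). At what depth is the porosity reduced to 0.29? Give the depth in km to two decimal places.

Invert Athy's law: d = ln(n₀/n) / β
d = ln(0.65/0.29) / 0.53 = ln(2.241) / 0.53 = 0.8071 / 0.53 = 1.523 km

1.52 km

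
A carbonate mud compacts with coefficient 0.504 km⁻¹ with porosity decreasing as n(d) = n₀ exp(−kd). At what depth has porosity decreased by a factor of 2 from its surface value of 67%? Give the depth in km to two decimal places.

n/n₀ = 1/2 ⇒ exp(−k·d) = 1/2 ⇒ d = ln(2) / k
d = 0.6931 / 0.504 = 1.375 km

1.38 km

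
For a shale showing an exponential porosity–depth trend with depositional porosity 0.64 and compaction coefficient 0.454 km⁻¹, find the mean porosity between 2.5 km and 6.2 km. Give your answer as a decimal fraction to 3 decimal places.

⟨n⟩ = (1/(z₂−z₁)) ∫ n₀ e^(−βz) dz = n₀·(e^(−β·z₁) − e^(−β·z₂)) / (β·(z₂−z₁))
e^(−0.454×2.5) = 0.3214; e^(−0.454×6.2) = 0.0599
⟨n⟩ = 0.64 × (0.3214 − 0.0599) / (0.454 × 3.7) = 0.64 × 0.1557 = 0.0996

0.100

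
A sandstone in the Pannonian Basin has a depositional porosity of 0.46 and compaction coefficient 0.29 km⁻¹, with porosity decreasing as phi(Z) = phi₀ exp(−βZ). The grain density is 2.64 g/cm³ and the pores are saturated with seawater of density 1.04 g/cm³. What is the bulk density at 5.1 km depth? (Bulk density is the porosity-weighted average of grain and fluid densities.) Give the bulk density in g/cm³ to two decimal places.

Porosity at depth: phi = 0.46·exp(−0.29×5.1) = 0.46×0.2279 = 0.1048
Bulk density: ρ_b = (1−phi)ρ_g + phi·ρ_f = 0.8952×2.64 + 0.1048×1.04
       = 2.363 + 0.109 = 2.472 g/cm³

2.47 g/cm³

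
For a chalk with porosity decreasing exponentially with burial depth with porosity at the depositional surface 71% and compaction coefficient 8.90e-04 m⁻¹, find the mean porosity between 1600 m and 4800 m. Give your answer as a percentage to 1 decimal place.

Working in km (1 km = 1000 m; β in km⁻¹ = β in m⁻¹ × 1000):
⟨phi⟩ = (1/(d₂−d₁)) ∫ phi₀ e^(−βd) dd = phi₀·(e^(−β·d₁) − e^(−β·d₂)) / (β·(d₂−d₁))
e^(−0.89×1.6) = 0.2407; e^(−0.89×4.8) = 0.0140
⟨phi⟩ = 0.71 × (0.2407 − 0.0140) / (0.89 × 3.2) = 0.71 × 0.0796 = 0.0565

5.7%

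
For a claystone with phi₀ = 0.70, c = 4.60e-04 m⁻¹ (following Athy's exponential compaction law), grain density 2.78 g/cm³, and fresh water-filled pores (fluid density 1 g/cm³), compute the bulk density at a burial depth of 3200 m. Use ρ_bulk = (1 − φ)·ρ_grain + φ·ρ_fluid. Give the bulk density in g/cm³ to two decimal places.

2.49 g/cm³

Working in km (1 km = 1000 m; c in km⁻¹ = c in m⁻¹ × 1000):
Porosity at depth: phi = 0.7·exp(−0.46×3.2) = 0.7×0.2295 = 0.1606
Bulk density: ρ_b = (1−phi)ρ_g + phi·ρ_f = 0.8394×2.78 + 0.1606×1
       = 2.333 + 0.161 = 2.494 g/cm³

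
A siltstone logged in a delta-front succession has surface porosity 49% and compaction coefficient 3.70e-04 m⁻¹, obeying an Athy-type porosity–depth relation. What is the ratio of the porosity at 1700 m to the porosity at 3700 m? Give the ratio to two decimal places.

2.10

Working in km (1 km = 1000 m; c in km⁻¹ = c in m⁻¹ × 1000):
phi(z₁)/phi(z₂) = e^(−c·z₁)/e^(−c·z₂) = e^{c(z₂−z₁)}
= exp(0.37 × 2) = exp(0.74) = 2.0959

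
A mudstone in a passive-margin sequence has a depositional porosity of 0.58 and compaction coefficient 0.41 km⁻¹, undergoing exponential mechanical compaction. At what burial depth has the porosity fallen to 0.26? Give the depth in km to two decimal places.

Invert Athy's law: d = ln(φ₀/φ) / c
d = ln(0.58/0.26) / 0.41 = ln(2.231) / 0.41 = 0.8023 / 0.41 = 1.957 km

1.96 km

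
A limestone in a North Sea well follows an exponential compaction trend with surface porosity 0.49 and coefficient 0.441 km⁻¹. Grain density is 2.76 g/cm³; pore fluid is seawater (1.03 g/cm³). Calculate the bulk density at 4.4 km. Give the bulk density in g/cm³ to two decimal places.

Porosity at depth: φ = 0.49·exp(−0.441×4.4) = 0.49×0.1436 = 0.0704
Bulk density: ρ_b = (1−φ)ρ_g + φ·ρ_f = 0.9296×2.76 + 0.0704×1.03
       = 2.566 + 0.072 = 2.638 g/cm³

2.64 g/cm³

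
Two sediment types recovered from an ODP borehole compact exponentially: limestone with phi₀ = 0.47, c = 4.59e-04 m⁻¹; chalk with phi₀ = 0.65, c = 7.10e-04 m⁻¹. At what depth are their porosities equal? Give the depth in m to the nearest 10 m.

Working in km (1 km = 1000 m; c in km⁻¹ = c in m⁻¹ × 1000):
Set phi₀ₐ e^(−cₐZ) = phi₀ᵦ e^(−cᵦZ) ⇒ ln(phi₀ₐ/phi₀ᵦ) = (cₐ − cᵦ)·Z
Z = ln(0.47/0.65) / (0.459 − 0.71) = -0.3242 / -0.251 = 1.292 km

1290 m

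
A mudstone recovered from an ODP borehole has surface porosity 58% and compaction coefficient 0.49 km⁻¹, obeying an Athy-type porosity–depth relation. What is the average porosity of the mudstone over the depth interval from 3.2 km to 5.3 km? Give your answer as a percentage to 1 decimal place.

7.6%

⟨n⟩ = (1/(d₂−d₁)) ∫ n₀ e^(−kd) dd = n₀·(e^(−k·d₁) − e^(−k·d₂)) / (k·(d₂−d₁))
e^(−0.49×3.2) = 0.2085; e^(−0.49×5.3) = 0.0745
⟨n⟩ = 0.58 × (0.2085 − 0.0745) / (0.49 × 2.1) = 0.58 × 0.1302 = 0.0755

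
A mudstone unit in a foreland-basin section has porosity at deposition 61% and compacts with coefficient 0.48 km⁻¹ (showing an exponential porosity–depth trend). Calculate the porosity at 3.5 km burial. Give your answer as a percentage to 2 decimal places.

11.37%

n = n₀·exp(−β·z) = 0.61 × exp(−0.48 × 3.5) = 0.61 × exp(−1.68)
  = 0.61 × 0.1864 = 0.1137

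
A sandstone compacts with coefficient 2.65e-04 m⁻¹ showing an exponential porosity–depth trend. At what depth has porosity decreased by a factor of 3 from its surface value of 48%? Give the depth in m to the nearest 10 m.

Working in km (1 km = 1000 m; k in km⁻¹ = k in m⁻¹ × 1000):
n/n₀ = 1/3 ⇒ exp(−k·d) = 1/3 ⇒ d = ln(3) / k
d = 1.0986 / 0.265 = 4.146 km

4150 m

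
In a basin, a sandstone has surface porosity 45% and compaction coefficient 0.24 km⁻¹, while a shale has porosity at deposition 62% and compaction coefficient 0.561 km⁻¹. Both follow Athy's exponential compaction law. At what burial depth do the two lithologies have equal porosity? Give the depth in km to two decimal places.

Set n₀ₐ e^(−kₐd) = n₀ᵦ e^(−kᵦd) ⇒ ln(n₀ₐ/n₀ᵦ) = (kₐ − kᵦ)·d
d = ln(0.45/0.62) / (0.24 − 0.561) = -0.3205 / -0.321 = 0.998 km

1.00 km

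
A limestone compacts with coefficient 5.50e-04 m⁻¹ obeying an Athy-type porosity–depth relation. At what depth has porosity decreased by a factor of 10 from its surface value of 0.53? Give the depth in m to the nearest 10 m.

Working in km (1 km = 1000 m; β in km⁻¹ = β in m⁻¹ × 1000):
phi/phi₀ = 1/10 ⇒ exp(−β·d) = 1/10 ⇒ d = ln(10) / β
d = 2.3026 / 0.55 = 4.187 km

4190 m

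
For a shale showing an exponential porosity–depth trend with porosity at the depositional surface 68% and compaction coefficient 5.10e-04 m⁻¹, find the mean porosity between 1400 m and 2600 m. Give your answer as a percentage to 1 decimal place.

24.9%

Working in km (1 km = 1000 m; c in km⁻¹ = c in m⁻¹ × 1000):
⟨n⟩ = (1/(Z₂−Z₁)) ∫ n₀ e^(−cZ) dZ = n₀·(e^(−c·Z₁) − e^(−c·Z₂)) / (c·(Z₂−Z₁))
e^(−0.51×1.4) = 0.4897; e^(−0.51×2.6) = 0.2655
⟨n⟩ = 0.68 × (0.4897 − 0.2655) / (0.51 × 1.2) = 0.68 × 0.3662 = 0.2490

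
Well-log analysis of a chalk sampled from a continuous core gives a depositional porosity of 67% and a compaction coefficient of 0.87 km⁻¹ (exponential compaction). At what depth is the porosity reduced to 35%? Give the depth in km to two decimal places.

Invert Athy's law: Z = ln(phi₀/phi) / β
Z = ln(0.67/0.35) / 0.87 = ln(1.914) / 0.87 = 0.6493 / 0.87 = 0.746 km

0.75 km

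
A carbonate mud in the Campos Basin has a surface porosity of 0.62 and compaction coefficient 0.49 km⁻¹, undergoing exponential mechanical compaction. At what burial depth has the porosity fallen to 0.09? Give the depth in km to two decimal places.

Invert Athy's law: Z = ln(phi₀/phi) / β
Z = ln(0.62/0.09) / 0.49 = ln(6.889) / 0.49 = 1.9299 / 0.49 = 3.939 km

3.94 km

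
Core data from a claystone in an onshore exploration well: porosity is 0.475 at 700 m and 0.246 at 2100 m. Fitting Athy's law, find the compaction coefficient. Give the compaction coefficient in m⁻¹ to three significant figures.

Working in km (1 km = 1000 m; β in km⁻¹ = β in m⁻¹ × 1000):
Athy: phi(Z) = phi₀ e^(−βZ) ⇒ phi₁/phi₂ = e^{β(Z₂−Z₁)} ⇒ β = ln(phi₁/phi₂)/(Z₂−Z₁)
β = ln(0.475/0.246) / (2.1 − 0.7) = ln(1.931) / 1.4 = 0.6580 / 1.4 = 0.47 km⁻¹

0.000470 m⁻¹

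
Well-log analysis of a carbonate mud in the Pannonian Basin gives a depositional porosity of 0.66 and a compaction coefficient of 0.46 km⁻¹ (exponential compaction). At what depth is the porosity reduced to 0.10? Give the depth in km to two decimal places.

4.10 km

Invert Athy's law: z = ln(φ₀/φ) / k
z = ln(0.66/0.1) / 0.46 = ln(6.6) / 0.46 = 1.8871 / 0.46 = 4.102 km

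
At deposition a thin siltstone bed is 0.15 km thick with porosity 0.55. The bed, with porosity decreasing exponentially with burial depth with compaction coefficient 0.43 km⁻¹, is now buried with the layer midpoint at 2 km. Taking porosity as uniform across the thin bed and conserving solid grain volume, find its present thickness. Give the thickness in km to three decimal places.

Porosity at 2 km: φ = 0.55·exp(−0.43×2) = 0.2327
Solid-volume conservation: h(1−φ) = h₀(1−φ₀) ⇒ h = h₀·(1−φ₀)/(1−φ)
h = 0.15 × (1 − 0.55)/(1 − 0.2327) = 0.15 × 0.5865 = 0.0880 km

0.088 km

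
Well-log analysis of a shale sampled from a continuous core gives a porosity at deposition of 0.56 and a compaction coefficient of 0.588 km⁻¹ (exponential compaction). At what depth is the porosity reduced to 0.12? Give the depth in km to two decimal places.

Invert Athy's law: d = ln(n₀/n) / β
d = ln(0.56/0.12) / 0.588 = ln(4.667) / 0.588 = 1.5404 / 0.588 = 2.620 km

2.62 km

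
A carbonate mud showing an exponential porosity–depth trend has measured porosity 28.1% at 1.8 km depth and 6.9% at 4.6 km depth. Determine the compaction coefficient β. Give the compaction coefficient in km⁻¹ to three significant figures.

Athy: phi(d) = phi₀ e^(−βd) ⇒ phi₁/phi₂ = e^{β(d₂−d₁)} ⇒ β = ln(phi₁/phi₂)/(d₂−d₁)
β = ln(0.281/0.069) / (4.6 − 1.8) = ln(4.072) / 2.8 = 1.4042 / 2.8 = 0.5015 km⁻¹

0.502 km⁻¹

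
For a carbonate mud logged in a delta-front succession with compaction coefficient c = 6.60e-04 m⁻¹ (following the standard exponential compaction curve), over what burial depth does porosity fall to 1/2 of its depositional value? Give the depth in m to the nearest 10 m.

1050 m

Working in km (1 km = 1000 m; c in km⁻¹ = c in m⁻¹ × 1000):
φ/φ₀ = 1/2 ⇒ exp(−c·z) = 1/2 ⇒ z = ln(2) / c
z = 0.6931 / 0.66 = 1.050 km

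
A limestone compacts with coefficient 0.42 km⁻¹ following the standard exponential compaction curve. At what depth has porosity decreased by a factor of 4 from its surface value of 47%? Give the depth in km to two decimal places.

3.30 km

φ/φ₀ = 1/4 ⇒ exp(−k·d) = 1/4 ⇒ d = ln(4) / k
d = 1.3863 / 0.42 = 3.301 km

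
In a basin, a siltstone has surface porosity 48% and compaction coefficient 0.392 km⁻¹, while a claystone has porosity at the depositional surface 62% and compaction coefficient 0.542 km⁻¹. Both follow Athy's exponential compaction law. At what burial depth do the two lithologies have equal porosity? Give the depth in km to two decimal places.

1.71 km

Set n₀ₐ e^(−cₐd) = n₀ᵦ e^(−cᵦd) ⇒ ln(n₀ₐ/n₀ᵦ) = (cₐ − cᵦ)·d
d = ln(0.48/0.62) / (0.392 − 0.542) = -0.2559 / -0.15 = 1.706 km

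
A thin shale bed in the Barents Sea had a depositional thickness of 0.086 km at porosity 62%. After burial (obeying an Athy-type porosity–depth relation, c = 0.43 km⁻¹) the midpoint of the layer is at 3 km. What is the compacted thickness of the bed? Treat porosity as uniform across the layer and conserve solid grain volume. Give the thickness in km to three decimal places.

Porosity at 3 km: phi = 0.62·exp(−0.43×3) = 0.1707
Solid-volume conservation: h(1−phi) = h₀(1−phi₀) ⇒ h = h₀·(1−phi₀)/(1−phi)
h = 0.086 × (1 − 0.62)/(1 − 0.1707) = 0.086 × 0.4582 = 0.0394 km

0.039 km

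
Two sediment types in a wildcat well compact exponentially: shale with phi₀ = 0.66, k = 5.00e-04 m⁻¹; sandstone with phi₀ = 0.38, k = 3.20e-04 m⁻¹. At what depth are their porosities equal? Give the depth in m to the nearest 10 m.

Working in km (1 km = 1000 m; k in km⁻¹ = k in m⁻¹ × 1000):
Set phi₀ₐ e^(−kₐZ) = phi₀ᵦ e^(−kᵦZ) ⇒ ln(phi₀ₐ/phi₀ᵦ) = (kₐ − kᵦ)·Z
Z = ln(0.66/0.38) / (0.5 − 0.32) = 0.5521 / 0.18 = 3.067 km

3070 m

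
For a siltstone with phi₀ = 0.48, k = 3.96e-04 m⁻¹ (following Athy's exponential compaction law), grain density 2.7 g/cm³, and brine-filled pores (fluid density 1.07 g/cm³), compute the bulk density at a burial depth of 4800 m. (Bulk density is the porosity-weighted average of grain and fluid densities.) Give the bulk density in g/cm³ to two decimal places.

2.58 g/cm³

Working in km (1 km = 1000 m; k in km⁻¹ = k in m⁻¹ × 1000):
Porosity at depth: phi = 0.48·exp(−0.396×4.8) = 0.48×0.1494 = 0.0717
Bulk density: ρ_b = (1−phi)ρ_g + phi·ρ_f = 0.9283×2.7 + 0.0717×1.07
       = 2.506 + 0.077 = 2.583 g/cm³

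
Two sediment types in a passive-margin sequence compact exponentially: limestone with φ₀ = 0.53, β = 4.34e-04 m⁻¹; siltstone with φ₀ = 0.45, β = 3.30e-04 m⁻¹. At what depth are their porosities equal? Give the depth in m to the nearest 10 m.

Working in km (1 km = 1000 m; β in km⁻¹ = β in m⁻¹ × 1000):
Set φ₀ₐ e^(−βₐd) = φ₀ᵦ e^(−βᵦd) ⇒ ln(φ₀ₐ/φ₀ᵦ) = (βₐ − βᵦ)·d
d = ln(0.53/0.45) / (0.434 − 0.33) = 0.1636 / 0.104 = 1.573 km

1570 m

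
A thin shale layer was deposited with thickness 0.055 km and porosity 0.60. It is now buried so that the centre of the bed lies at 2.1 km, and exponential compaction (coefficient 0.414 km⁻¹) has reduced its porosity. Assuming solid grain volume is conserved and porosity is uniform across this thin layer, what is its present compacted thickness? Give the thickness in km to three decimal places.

Porosity at 2.1 km: n = 0.6·exp(−0.414×2.1) = 0.2515
Solid-volume conservation: h(1−n) = h₀(1−n₀) ⇒ h = h₀·(1−n₀)/(1−n)
h = 0.055 × (1 − 0.6)/(1 − 0.2515) = 0.055 × 0.5344 = 0.0294 km

0.029 km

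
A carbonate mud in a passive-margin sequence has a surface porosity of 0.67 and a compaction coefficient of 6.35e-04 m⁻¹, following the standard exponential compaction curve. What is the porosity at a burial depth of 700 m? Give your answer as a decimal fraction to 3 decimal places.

0.430

Working in km (1 km = 1000 m; c in km⁻¹ = c in m⁻¹ × 1000):
n = n₀·exp(−c·z) = 0.67 × exp(−0.635 × 0.7) = 0.67 × exp(−0.4445)
  = 0.67 × 0.6411 = 0.4296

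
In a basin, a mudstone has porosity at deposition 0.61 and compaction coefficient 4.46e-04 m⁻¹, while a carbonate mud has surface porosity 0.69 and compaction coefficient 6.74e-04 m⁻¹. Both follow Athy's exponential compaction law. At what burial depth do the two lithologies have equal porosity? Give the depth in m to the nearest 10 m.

540 m

Working in km (1 km = 1000 m; k in km⁻¹ = k in m⁻¹ × 1000):
Set phi₀ₐ e^(−kₐz) = phi₀ᵦ e^(−kᵦz) ⇒ ln(phi₀ₐ/phi₀ᵦ) = (kₐ − kᵦ)·z
z = ln(0.61/0.69) / (0.446 − 0.674) = -0.1232 / -0.228 = 0.540 km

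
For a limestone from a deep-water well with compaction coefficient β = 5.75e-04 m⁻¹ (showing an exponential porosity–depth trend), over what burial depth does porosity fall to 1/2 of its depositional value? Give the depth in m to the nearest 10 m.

Working in km (1 km = 1000 m; β in km⁻¹ = β in m⁻¹ × 1000):
φ/φ₀ = 1/2 ⇒ exp(−β·z) = 1/2 ⇒ z = ln(2) / β
z = 0.6931 / 0.575 = 1.205 km

1210 m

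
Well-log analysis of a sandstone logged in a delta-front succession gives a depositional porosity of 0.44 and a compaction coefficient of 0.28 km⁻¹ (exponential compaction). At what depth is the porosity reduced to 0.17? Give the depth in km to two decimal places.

Invert Athy's law: z = ln(phi₀/phi) / c
z = ln(0.44/0.17) / 0.28 = ln(2.588) / 0.28 = 0.9510 / 0.28 = 3.396 km

3.40 km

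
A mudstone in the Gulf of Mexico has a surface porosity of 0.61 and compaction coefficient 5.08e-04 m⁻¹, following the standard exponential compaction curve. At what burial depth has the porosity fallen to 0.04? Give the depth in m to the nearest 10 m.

Working in km (1 km = 1000 m; c in km⁻¹ = c in m⁻¹ × 1000):
Invert Athy's law: Z = ln(phi₀/phi) / c
Z = ln(0.61/0.04) / 0.508 = ln(15.25) / 0.508 = 2.7246 / 0.508 = 5.363 km

5360 m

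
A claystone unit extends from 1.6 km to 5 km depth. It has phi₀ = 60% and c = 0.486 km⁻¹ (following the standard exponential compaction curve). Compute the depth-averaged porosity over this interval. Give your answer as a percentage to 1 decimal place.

⟨phi⟩ = (1/(Z₂−Z₁)) ∫ phi₀ e^(−cZ) dZ = phi₀·(e^(−c·Z₁) − e^(−c·Z₂)) / (c·(Z₂−Z₁))
e^(−0.486×1.6) = 0.4595; e^(−0.486×5) = 0.0880
⟨phi⟩ = 0.6 × (0.4595 − 0.0880) / (0.486 × 3.4) = 0.6 × 0.2248 = 0.1349

13.5%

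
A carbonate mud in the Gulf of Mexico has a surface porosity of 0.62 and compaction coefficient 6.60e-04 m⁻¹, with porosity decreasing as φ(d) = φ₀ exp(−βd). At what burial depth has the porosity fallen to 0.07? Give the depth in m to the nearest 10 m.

3300 m

Working in km (1 km = 1000 m; β in km⁻¹ = β in m⁻¹ × 1000):
Invert Athy's law: d = ln(φ₀/φ) / β
d = ln(0.62/0.07) / 0.66 = ln(8.857) / 0.66 = 2.1812 / 0.66 = 3.305 km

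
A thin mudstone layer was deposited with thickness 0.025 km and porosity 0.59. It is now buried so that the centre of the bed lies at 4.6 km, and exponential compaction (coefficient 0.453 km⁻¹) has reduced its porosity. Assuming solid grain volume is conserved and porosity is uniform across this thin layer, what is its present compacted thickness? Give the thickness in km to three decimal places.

Porosity at 4.6 km: φ = 0.59·exp(−0.453×4.6) = 0.0734
Solid-volume conservation: h(1−φ) = h₀(1−φ₀) ⇒ h = h₀·(1−φ₀)/(1−φ)
h = 0.025 × (1 − 0.59)/(1 − 0.0734) = 0.025 × 0.4425 = 0.0111 km

0.011 km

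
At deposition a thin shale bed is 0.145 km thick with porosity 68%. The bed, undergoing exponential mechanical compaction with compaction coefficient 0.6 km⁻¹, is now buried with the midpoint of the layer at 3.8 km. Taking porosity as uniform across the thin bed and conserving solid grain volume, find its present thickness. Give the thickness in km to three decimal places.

0.050 km

Porosity at 3.8 km: φ = 0.68·exp(−0.6×3.8) = 0.0696
Solid-volume conservation: h(1−φ) = h₀(1−φ₀) ⇒ h = h₀·(1−φ₀)/(1−φ)
h = 0.145 × (1 − 0.68)/(1 − 0.0696) = 0.145 × 0.3439 = 0.0499 km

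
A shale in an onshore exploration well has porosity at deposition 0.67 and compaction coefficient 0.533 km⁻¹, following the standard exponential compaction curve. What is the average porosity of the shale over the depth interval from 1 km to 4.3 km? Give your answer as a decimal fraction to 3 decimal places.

⟨φ⟩ = (1/(d₂−d₁)) ∫ φ₀ e^(−cd) dd = φ₀·(e^(−c·d₁) − e^(−c·d₂)) / (c·(d₂−d₁))
e^(−0.533×1) = 0.5868; e^(−0.533×4.3) = 0.1011
⟨φ⟩ = 0.67 × (0.5868 − 0.1011) / (0.533 × 3.3) = 0.67 × 0.2762 = 0.1850

0.185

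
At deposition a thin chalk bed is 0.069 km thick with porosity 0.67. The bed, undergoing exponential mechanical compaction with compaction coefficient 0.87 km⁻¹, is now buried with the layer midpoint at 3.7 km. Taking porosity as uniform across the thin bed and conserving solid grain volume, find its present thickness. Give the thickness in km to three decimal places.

Porosity at 3.7 km: n = 0.67·exp(−0.87×3.7) = 0.0268
Solid-volume conservation: h(1−n) = h₀(1−n₀) ⇒ h = h₀·(1−n₀)/(1−n)
h = 0.069 × (1 − 0.67)/(1 − 0.0268) = 0.069 × 0.3391 = 0.0234 km

0.023 km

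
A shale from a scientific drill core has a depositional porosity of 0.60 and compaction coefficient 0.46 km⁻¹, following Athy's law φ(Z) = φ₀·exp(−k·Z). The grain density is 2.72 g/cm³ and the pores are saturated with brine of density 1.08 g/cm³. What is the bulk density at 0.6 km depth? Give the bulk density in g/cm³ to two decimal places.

Porosity at depth: φ = 0.6·exp(−0.46×0.6) = 0.6×0.7588 = 0.4553
Bulk density: ρ_b = (1−φ)ρ_g + φ·ρ_f = 0.5447×2.72 + 0.4553×1.08
       = 1.482 + 0.492 = 1.973 g/cm³

1.97 g/cm³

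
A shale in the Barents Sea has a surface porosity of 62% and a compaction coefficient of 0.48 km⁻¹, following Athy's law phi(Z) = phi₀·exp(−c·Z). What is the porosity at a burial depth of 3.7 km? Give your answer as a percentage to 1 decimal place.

10.5%

phi = phi₀·exp(−c·Z) = 0.62 × exp(−0.48 × 3.7) = 0.62 × exp(−1.776)
  = 0.62 × 0.1693 = 0.1050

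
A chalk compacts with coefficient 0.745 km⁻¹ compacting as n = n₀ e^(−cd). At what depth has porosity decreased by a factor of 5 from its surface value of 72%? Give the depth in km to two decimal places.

2.16 km

n/n₀ = 1/5 ⇒ exp(−c·d) = 1/5 ⇒ d = ln(5) / c
d = 1.6094 / 0.745 = 2.160 km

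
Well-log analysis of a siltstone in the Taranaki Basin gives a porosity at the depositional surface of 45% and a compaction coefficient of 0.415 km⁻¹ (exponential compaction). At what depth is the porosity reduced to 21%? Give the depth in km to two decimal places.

1.84 km

Invert Athy's law: d = ln(φ₀/φ) / β
d = ln(0.45/0.21) / 0.415 = ln(2.143) / 0.415 = 0.7621 / 0.415 = 1.836 km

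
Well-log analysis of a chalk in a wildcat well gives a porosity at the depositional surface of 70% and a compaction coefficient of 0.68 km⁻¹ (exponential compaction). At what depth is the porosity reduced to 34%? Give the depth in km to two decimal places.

1.06 km

Invert Athy's law: d = ln(phi₀/phi) / k
d = ln(0.7/0.34) / 0.68 = ln(2.059) / 0.68 = 0.7221 / 0.68 = 1.062 km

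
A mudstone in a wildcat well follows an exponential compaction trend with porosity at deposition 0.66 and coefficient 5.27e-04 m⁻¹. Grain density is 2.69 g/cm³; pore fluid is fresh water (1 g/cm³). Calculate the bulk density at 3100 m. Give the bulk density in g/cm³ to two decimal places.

2.47 g/cm³

Working in km (1 km = 1000 m; β in km⁻¹ = β in m⁻¹ × 1000):
Porosity at depth: phi = 0.66·exp(−0.527×3.1) = 0.66×0.1952 = 0.1288
Bulk density: ρ_b = (1−phi)ρ_g + phi·ρ_f = 0.8712×2.69 + 0.1288×1
       = 2.343 + 0.129 = 2.472 g/cm³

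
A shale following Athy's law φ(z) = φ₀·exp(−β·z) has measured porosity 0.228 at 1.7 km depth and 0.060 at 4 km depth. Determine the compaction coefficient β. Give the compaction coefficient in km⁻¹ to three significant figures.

Athy: φ(z) = φ₀ e^(−βz) ⇒ φ₁/φ₂ = e^{β(z₂−z₁)} ⇒ β = ln(φ₁/φ₂)/(z₂−z₁)
β = ln(0.228/0.06) / (4 − 1.7) = ln(3.8) / 2.3 = 1.3350 / 2.3 = 0.5804 km⁻¹

0.580 km⁻¹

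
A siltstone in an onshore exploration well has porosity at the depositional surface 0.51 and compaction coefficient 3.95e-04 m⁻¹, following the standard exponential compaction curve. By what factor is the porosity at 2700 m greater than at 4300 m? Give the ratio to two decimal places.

Working in km (1 km = 1000 m; c in km⁻¹ = c in m⁻¹ × 1000):
n(d₁)/n(d₂) = e^(−c·d₁)/e^(−c·d₂) = e^{c(d₂−d₁)}
= exp(0.395 × 1.6) = exp(0.632) = 1.8814

1.88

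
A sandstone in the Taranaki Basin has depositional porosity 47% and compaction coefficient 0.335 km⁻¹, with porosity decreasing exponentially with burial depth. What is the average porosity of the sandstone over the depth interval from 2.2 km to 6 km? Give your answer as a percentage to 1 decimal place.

12.7%

⟨n⟩ = (1/(z₂−z₁)) ∫ n₀ e^(−kz) dz = n₀·(e^(−k·z₁) − e^(−k·z₂)) / (k·(z₂−z₁))
e^(−0.335×2.2) = 0.4785; e^(−0.335×6) = 0.1340
⟨n⟩ = 0.47 × (0.4785 − 0.1340) / (0.335 × 3.8) = 0.47 × 0.2707 = 0.1272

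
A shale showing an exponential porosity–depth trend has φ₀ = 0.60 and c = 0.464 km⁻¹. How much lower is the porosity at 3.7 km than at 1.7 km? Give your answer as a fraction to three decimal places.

0.165

φ(1.7) = 0.6·e^(−0.464×1.7) = 0.2726
φ(3.7) = 0.6·e^(−0.464×3.7) = 0.1078
Δφ = 0.2726 − 0.1078 = 0.1648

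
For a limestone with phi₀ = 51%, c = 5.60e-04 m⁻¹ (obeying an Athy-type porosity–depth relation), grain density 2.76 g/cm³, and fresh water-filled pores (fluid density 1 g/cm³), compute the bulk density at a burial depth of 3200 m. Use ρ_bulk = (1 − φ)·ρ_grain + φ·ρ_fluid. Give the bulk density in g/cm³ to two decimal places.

Working in km (1 km = 1000 m; c in km⁻¹ = c in m⁻¹ × 1000):
Porosity at depth: phi = 0.51·exp(−0.56×3.2) = 0.51×0.1666 = 0.0850
Bulk density: ρ_b = (1−phi)ρ_g + phi·ρ_f = 0.9150×2.76 + 0.0850×1
       = 2.525 + 0.085 = 2.610 g/cm³

2.61 g/cm³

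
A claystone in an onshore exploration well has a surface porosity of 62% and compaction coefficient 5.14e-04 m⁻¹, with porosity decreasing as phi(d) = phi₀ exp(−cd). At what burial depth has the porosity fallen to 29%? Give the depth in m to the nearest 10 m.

Working in km (1 km = 1000 m; c in km⁻¹ = c in m⁻¹ × 1000):
Invert Athy's law: d = ln(phi₀/phi) / c
d = ln(0.62/0.29) / 0.514 = ln(2.138) / 0.514 = 0.7598 / 0.514 = 1.478 km

1480 m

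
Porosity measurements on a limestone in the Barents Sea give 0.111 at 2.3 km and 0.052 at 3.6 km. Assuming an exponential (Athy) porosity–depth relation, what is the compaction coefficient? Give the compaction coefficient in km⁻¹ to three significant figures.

Athy: n(Z) = n₀ e^(−βZ) ⇒ n₁/n₂ = e^{β(Z₂−Z₁)} ⇒ β = ln(n₁/n₂)/(Z₂−Z₁)
β = ln(0.111/0.052) / (3.6 − 2.3) = ln(2.135) / 1.3 = 0.7583 / 1.3 = 0.5833 km⁻¹

0.583 km⁻¹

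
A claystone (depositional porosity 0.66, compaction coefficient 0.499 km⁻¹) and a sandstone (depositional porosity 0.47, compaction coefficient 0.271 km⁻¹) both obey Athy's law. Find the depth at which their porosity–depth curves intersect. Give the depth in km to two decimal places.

1.49 km

Set n₀ₐ e^(−βₐz) = n₀ᵦ e^(−βᵦz) ⇒ ln(n₀ₐ/n₀ᵦ) = (βₐ − βᵦ)·z
z = ln(0.66/0.47) / (0.499 − 0.271) = 0.3395 / 0.228 = 1.489 km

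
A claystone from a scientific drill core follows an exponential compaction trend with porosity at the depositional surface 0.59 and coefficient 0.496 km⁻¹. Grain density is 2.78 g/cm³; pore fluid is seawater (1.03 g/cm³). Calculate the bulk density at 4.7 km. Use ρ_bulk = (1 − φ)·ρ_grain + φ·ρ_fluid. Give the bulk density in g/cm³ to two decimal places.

2.68 g/cm³

Porosity at depth: n = 0.59·exp(−0.496×4.7) = 0.59×0.0972 = 0.0573
Bulk density: ρ_b = (1−n)ρ_g + n·ρ_f = 0.9427×2.78 + 0.0573×1.03
       = 2.621 + 0.059 = 2.680 g/cm³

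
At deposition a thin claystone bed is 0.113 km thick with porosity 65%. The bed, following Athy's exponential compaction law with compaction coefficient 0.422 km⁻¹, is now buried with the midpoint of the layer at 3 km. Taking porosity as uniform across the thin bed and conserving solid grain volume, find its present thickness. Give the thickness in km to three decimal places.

Porosity at 3 km: n = 0.65·exp(−0.422×3) = 0.1833
Solid-volume conservation: h(1−n) = h₀(1−n₀) ⇒ h = h₀·(1−n₀)/(1−n)
h = 0.113 × (1 − 0.65)/(1 − 0.1833) = 0.113 × 0.4285 = 0.0484 km

0.048 km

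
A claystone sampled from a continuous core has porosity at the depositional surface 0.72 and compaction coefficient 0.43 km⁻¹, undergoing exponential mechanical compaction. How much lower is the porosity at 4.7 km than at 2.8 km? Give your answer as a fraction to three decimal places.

0.121

phi(2.8) = 0.72·e^(−0.43×2.8) = 0.2160
phi(4.7) = 0.72·e^(−0.43×4.7) = 0.0954
Δphi = 0.2160 − 0.0954 = 0.1206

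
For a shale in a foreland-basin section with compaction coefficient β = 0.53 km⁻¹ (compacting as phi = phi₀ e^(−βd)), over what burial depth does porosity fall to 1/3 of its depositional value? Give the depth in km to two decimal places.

phi/phi₀ = 1/3 ⇒ exp(−β·d) = 1/3 ⇒ d = ln(3) / β
d = 1.0986 / 0.53 = 2.073 km

2.07 km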